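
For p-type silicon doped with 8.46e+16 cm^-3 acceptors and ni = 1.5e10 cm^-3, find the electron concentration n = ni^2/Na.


Step 1: Majority hole concentration p ≈ Na = 8.46e+16 cm^-3
Step 2: n = ni^2 / Na = (1.5e10)^2 / 8.46e+16
Step 3: n = 2.66e+03 cm^-3

2.66e+03


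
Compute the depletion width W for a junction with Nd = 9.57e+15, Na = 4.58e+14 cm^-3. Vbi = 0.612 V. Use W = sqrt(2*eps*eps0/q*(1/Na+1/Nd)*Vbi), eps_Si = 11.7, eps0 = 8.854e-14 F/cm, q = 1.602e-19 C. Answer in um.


Step 1: 1/Na + 1/Nd = 1/4.58e+14 + 1/9.57e+15 = 2.28790e-15
Step 2: 2*eps*eps0/q = 2*11.7*8.854e-14/1.602e-19 = 1.293281e+07
Step 3: W^2 = 1.293281e+07 * 2.28790e-15 * 0.612 = 1.81085e-08
Step 4: W = sqrt(1.81085e-08) = 1.346e-04 cm = 1.346 um

1.346


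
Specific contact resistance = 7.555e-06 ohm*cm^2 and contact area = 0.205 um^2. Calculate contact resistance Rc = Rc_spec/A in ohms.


Step 1: Convert area to cm^2: 0.205 um^2 = 2.0500e-09 cm^2
Step 2: Rc = Rc_spec / A = 7.555e-06 / 2.0500e-09
Step 3: Rc = 3.69e+03 ohms

3.69e+03


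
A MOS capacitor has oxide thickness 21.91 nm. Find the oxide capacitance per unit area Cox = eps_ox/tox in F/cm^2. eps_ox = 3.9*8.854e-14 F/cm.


Step 1: eps_ox = 3.9 * 8.854e-14 = 3.45306e-13 F/cm
Step 2: tox in cm = 21.91 nm * 1e-7 = 2.1910e-06 cm
Step 3: Cox = 3.45306e-13 / 2.1910e-06 = 1.58e-07 F/cm^2

1.58e-07


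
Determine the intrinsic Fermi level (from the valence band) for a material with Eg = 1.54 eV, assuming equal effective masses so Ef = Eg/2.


Step 1: For an intrinsic semiconductor, the Fermi level sits at midgap.
Step 2: Ef = Eg / 2 = 1.54 / 2 = 0.77 eV

0.77


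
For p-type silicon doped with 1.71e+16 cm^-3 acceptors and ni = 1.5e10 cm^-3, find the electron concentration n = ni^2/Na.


Step 1: Majority hole concentration p ≈ Na = 1.71e+16 cm^-3
Step 2: n = ni^2 / Na = (1.5e10)^2 / 1.71e+16
Step 3: n = 1.32e+04 cm^-3

1.32e+04


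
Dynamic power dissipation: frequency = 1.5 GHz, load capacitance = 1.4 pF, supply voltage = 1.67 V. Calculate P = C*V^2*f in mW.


Step 1: V^2 = 1.67^2 = 2.7889 V^2
Step 2: P = C*V^2*f = 1.4e-12 F * 2.7889 * 1.5e9 Hz
Step 3: P = 5.85669e-03 W
Step 4: P = 5.857 mW

5.857


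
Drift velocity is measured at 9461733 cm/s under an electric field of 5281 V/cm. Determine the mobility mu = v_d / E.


Step 1: mu = v_d / E
Step 2: mu = 9461733 / 5281
Step 3: mu = 1791.66 cm^2/(V*s)

1791.66


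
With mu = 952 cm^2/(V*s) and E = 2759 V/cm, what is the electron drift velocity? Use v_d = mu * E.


Step 1: v_d = mu * E
Step 2: v_d = 952 * 2759 = 2626568
Step 3: v_d = 2.63e+06 cm/s

2.63e+06


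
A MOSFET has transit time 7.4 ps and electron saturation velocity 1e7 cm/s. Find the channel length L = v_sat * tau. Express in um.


Step 1: tau in seconds = 7.4 ps * 1e-12 = 7.4000e-12 s
Step 2: L = v_sat * tau = 1e7 * 7.4000e-12 = 7.4000e-05 cm
Step 3: L in um = 7.4000e-05 * 1e4 = 0.74 um

0.74


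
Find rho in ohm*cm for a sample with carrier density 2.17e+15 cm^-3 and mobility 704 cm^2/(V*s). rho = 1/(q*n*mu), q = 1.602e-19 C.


Step 1: sigma = q * n * mu = 1.602e-19 * 2.17e+15 * 704 = 2.44734e-01 S/cm
Step 2: rho = 1 / sigma = 1 / 2.44734e-01 = 4.086 ohm*cm

4.086


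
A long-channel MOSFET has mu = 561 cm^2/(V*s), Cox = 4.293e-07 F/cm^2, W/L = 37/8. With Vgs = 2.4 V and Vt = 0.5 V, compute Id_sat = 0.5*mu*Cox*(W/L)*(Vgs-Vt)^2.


Step 1: Overdrive voltage Vov = Vgs - Vt = 2.4 - 0.5 = 1.9 V
Step 2: W/L = 37/8 = 4.625
Step 3: Id = 0.5 * 561 * 4.293e-07 * 4.625 * 1.9^2
Step 4: Id = 2.01e-03 A

2.01e-03


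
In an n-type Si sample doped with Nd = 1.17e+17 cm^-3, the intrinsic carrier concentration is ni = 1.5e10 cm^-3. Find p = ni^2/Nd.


Step 1: Since Nd >> ni, n ≈ Nd = 1.17e+17 cm^-3
Step 2: p = ni^2 / n = (1.5e10)^2 / 1.17e+17
Step 3: p = 2.25e20 / 1.17e+17 = 1.92e+03 cm^-3

1.92e+03


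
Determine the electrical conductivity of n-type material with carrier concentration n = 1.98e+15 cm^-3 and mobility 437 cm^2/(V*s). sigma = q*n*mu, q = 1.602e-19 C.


Step 1: sigma = q * n * mu
Step 2: sigma = 1.602e-19 * 1.98e+15 * 437
Step 3: sigma = 1.386e-01 S/cm

1.386e-01


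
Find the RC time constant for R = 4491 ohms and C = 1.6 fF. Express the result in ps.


Step 1: tau = R * C
Step 2: tau = 4491 * 1.6 fF = 4491 * 1.6e-15 F
Step 3: tau = 7.1856e-12 s = 7.1856 ps

7.1856


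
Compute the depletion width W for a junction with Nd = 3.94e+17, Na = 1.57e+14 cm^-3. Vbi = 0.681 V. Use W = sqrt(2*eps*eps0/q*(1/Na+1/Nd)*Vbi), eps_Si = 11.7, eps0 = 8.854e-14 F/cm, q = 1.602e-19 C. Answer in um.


Step 1: 1/Na + 1/Nd = 1/1.57e+14 + 1/3.94e+17 = 6.37196e-15
Step 2: 2*eps*eps0/q = 2*11.7*8.854e-14/1.602e-19 = 1.293281e+07
Step 3: W^2 = 1.293281e+07 * 6.37196e-15 * 0.681 = 5.61194e-08
Step 4: W = sqrt(5.61194e-08) = 2.369e-04 cm = 2.369 um

2.369


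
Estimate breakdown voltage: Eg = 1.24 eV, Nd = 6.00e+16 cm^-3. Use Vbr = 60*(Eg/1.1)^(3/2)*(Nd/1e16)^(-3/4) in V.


Step 1: Eg/1.1 = 1.24/1.1 = 1.127273
Step 2: (Eg/1.1)^1.5 = 1.127273^1.5 = 1.196861
Step 3: (Nd/1e16)^(-0.75) = (6.0)^(-0.75) = 0.260847
Step 4: Vbr = 60 * 1.196861 * 0.260847 = 18.7 V

18.7


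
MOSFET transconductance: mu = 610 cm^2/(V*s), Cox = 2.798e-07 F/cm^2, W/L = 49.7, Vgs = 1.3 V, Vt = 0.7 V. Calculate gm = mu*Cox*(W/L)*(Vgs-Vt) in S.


Step 1: Vov = Vgs - Vt = 1.3 - 0.7 = 0.6 V
Step 2: gm = mu * Cox * (W/L) * Vov
Step 3: gm = 610 * 2.798e-07 * 49.7 * 0.6 = 5.09e-03 S

5.09e-03


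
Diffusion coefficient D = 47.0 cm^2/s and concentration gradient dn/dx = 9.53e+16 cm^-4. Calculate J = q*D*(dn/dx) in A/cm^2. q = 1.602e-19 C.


Step 1: J = q * D * (dn/dx)
Step 2: J = 1.602e-19 * 47.0 * 9.53e+16
Step 3: J = 7.18e-01 A/cm^2

7.18e-01


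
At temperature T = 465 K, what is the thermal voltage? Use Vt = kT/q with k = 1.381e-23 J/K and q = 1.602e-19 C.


Step 1: kT = 1.381e-23 * 465 = 6.42165e-21 J
Step 2: Vt = kT/q = 6.42165e-21 / 1.602e-19
Step 3: Vt = 0.04009 V

0.04009


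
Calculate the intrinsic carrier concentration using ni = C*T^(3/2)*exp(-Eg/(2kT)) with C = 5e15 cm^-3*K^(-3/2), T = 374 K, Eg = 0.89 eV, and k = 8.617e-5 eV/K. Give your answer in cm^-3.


Step 1: Compute kT = 8.617e-5 * 374 = 0.03222758 eV
Step 2: Exponent = -Eg/(2kT) = -0.89/(2*0.03222758) = -13.80805
Step 3: T^(3/2) = 374^1.5 = 7232.82
Step 4: ni = 5e15 * 7232.82 * exp(-13.80805) = 3.64e+13 cm^-3

3.64e+13


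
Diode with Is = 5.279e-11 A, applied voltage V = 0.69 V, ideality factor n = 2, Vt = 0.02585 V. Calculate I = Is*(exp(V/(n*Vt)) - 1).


Step 1: V/(n*Vt) = 0.69/(2*0.02585) = 13.3462
Step 2: exp(13.3462) = 6.2543e+05
Step 3: I = 5.279e-11 * (6.2543e+05 - 1) = 3.30e-05 A

3.30e-05


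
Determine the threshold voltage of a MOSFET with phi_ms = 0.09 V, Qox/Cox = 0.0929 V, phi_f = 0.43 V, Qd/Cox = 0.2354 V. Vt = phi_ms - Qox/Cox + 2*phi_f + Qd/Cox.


Step 1: Vt = phi_ms - Qox/Cox + 2*phi_f + Qd/Cox
Step 2: Vt = 0.09 - 0.0929 + 2*0.43 + 0.2354
Step 3: Vt = 0.09 - 0.0929 + 0.86 + 0.2354
Step 4: Vt = 1.0925 V

1.0925


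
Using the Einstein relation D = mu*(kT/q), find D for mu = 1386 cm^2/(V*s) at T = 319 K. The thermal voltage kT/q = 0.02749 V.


Step 1: D = mu * (kT/q)
Step 2: D = 1386 * 0.02749
Step 3: D = 38.1 cm^2/s

38.1


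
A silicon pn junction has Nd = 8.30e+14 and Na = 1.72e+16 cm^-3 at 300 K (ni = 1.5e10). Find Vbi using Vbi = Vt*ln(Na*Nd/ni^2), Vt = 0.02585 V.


Step 1: Compute Na*Nd/ni^2 = 1.72e+16 * 8.30e+14 / (1.5e10)^2 = 6.3449e+10
Step 2: ln(6.3449e+10) = 24.8735
Step 3: Vbi = 0.02585 * 24.8735 = 0.643 V

0.643


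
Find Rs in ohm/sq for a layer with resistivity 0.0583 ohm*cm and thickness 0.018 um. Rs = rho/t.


Step 1: Convert thickness to cm: t = 0.018 um = 1.8000e-06 cm
Step 2: Rs = rho / t = 0.0583 / 1.8000e-06
Step 3: Rs = 32388.9 ohm/sq

32388.9


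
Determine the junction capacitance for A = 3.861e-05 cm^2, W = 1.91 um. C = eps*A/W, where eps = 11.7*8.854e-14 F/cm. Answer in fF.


Step 1: eps_Si = 11.7 * 8.854e-14 = 1.035918e-12 F/cm
Step 2: W in cm = 1.91 * 1e-4 = 1.91e-04 cm
Step 3: C = 1.035918e-12 * 3.861e-05 / 1.91e-04 = 2.094073e-13 F
Step 4: C = 209.41 fF

209.41


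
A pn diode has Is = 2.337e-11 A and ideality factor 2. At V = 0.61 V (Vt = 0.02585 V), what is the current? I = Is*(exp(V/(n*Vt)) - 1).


Step 1: V/(n*Vt) = 0.61/(2*0.02585) = 11.7988
Step 2: exp(11.7988) = 1.3309e+05
Step 3: I = 2.337e-11 * (1.3309e+05 - 1) = 3.11e-06 A

3.11e-06


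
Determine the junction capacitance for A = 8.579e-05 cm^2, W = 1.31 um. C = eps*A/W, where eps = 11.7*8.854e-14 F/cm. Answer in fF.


Step 1: eps_Si = 11.7 * 8.854e-14 = 1.035918e-12 F/cm
Step 2: W in cm = 1.31 * 1e-4 = 1.31e-04 cm
Step 3: C = 1.035918e-12 * 8.579e-05 / 1.31e-04 = 6.784077e-13 F
Step 4: C = 678.41 fF

678.41


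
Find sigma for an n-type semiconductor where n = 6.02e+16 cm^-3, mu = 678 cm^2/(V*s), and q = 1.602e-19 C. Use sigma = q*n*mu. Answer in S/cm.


Step 1: sigma = q * n * mu
Step 2: sigma = 1.602e-19 * 6.02e+16 * 678
Step 3: sigma = 6.539e+00 S/cm

6.539e+00


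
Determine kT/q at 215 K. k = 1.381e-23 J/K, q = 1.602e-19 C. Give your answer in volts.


Step 1: kT = 1.381e-23 * 215 = 2.96915e-21 J
Step 2: Vt = kT/q = 2.96915e-21 / 1.602e-19
Step 3: Vt = 0.01853 V

0.01853


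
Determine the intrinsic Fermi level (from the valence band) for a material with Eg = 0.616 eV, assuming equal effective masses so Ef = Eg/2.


Step 1: For an intrinsic semiconductor, the Fermi level sits at midgap.
Step 2: Ef = Eg / 2 = 0.616 / 2 = 0.308 eV

0.308


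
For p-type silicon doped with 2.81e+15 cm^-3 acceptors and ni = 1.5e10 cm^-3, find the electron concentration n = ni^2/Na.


Step 1: Majority hole concentration p ≈ Na = 2.81e+15 cm^-3
Step 2: n = ni^2 / Na = (1.5e10)^2 / 2.81e+15
Step 3: n = 8.01e+04 cm^-3

8.01e+04


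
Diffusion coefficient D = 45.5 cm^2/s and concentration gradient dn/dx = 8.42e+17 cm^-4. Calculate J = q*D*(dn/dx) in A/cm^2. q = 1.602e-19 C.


Step 1: J = q * D * (dn/dx)
Step 2: J = 1.602e-19 * 45.5 * 8.42e+17
Step 3: J = 6.14e+00 A/cm^2

6.14e+00


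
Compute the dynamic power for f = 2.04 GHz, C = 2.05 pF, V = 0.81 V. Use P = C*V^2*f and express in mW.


Step 1: V^2 = 0.81^2 = 0.6561 V^2
Step 2: P = C*V^2*f = 2.05e-12 F * 0.6561 * 2.04e9 Hz
Step 3: P = 2.7438102e-03 W
Step 4: P = 2.744 mW

2.744


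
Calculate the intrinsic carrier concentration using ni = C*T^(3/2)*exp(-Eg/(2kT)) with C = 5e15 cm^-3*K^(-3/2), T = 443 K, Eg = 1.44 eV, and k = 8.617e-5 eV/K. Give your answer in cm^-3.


Step 1: Compute kT = 8.617e-5 * 443 = 0.03817331 eV
Step 2: Exponent = -Eg/(2kT) = -1.44/(2*0.03817331) = -18.86135
Step 3: T^(3/2) = 443^1.5 = 9324.07
Step 4: ni = 5e15 * 9324.07 * exp(-18.86135) = 3.00e+11 cm^-3

3.00e+11


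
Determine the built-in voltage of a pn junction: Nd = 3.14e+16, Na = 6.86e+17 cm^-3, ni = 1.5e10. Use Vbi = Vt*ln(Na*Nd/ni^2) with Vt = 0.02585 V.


Step 1: Compute Na*Nd/ni^2 = 6.86e+17 * 3.14e+16 / (1.5e10)^2 = 9.5735e+13
Step 2: ln(9.5735e+13) = 32.1926
Step 3: Vbi = 0.02585 * 32.1926 = 0.832 V

0.832


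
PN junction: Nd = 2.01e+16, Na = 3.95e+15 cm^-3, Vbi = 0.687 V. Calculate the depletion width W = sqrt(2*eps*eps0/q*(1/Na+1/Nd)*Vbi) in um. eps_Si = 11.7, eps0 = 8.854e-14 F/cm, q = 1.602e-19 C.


Step 1: 1/Na + 1/Nd = 1/3.95e+15 + 1/2.01e+16 = 3.02916e-16
Step 2: 2*eps*eps0/q = 2*11.7*8.854e-14/1.602e-19 = 1.293281e+07
Step 3: W^2 = 1.293281e+07 * 3.02916e-16 * 0.687 = 2.69136e-09
Step 4: W = sqrt(2.69136e-09) = 5.188e-05 cm = 0.5188 um

0.5188


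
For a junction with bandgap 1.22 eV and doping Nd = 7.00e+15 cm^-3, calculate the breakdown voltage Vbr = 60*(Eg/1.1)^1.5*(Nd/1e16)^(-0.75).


Step 1: Eg/1.1 = 1.22/1.1 = 1.109091
Step 2: (Eg/1.1)^1.5 = 1.109091^1.5 = 1.168021
Step 3: (Nd/1e16)^(-0.75) = (0.7)^(-0.75) = 1.306702
Step 4: Vbr = 60 * 1.168021 * 1.306702 = 91.6 V

91.6


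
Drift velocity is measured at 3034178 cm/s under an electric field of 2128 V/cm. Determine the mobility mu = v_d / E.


Step 1: mu = v_d / E
Step 2: mu = 3034178 / 2128
Step 3: mu = 1425.84 cm^2/(V*s)

1425.84


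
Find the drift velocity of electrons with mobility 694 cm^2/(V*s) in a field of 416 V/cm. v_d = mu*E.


Step 1: v_d = mu * E
Step 2: v_d = 694 * 416 = 288704
Step 3: v_d = 2.89e+05 cm/s

2.89e+05


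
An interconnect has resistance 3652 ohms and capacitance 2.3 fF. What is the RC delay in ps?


Step 1: tau = R * C
Step 2: tau = 3652 * 2.3 fF = 3652 * 2.3e-15 F
Step 3: tau = 8.3996e-12 s = 8.3996 ps

8.3996


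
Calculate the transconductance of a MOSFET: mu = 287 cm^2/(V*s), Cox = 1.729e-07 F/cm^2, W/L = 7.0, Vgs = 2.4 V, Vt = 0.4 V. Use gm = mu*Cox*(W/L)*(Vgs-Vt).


Step 1: Vov = Vgs - Vt = 2.4 - 0.4 = 2.0 V
Step 2: gm = mu * Cox * (W/L) * Vov
Step 3: gm = 287 * 1.729e-07 * 7.0 * 2.0 = 6.95e-04 S

6.95e-04


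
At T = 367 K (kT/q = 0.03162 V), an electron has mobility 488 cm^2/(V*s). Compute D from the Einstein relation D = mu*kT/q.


Step 1: D = mu * (kT/q)
Step 2: D = 488 * 0.03162
Step 3: D = 15.43 cm^2/s

15.43


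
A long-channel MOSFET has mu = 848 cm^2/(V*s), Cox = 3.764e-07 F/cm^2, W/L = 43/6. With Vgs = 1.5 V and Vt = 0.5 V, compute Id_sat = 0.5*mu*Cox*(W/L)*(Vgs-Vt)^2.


Step 1: Overdrive voltage Vov = Vgs - Vt = 1.5 - 0.5 = 1.0 V
Step 2: W/L = 43/6 = 7.16667
Step 3: Id = 0.5 * 848 * 3.764e-07 * 7.16667 * 1.0^2
Step 4: Id = 1.14e-03 A

1.14e-03


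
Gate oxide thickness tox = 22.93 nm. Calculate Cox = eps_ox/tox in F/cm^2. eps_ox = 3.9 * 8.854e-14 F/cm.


Step 1: eps_ox = 3.9 * 8.854e-14 = 3.45306e-13 F/cm
Step 2: tox in cm = 22.93 nm * 1e-7 = 2.2930e-06 cm
Step 3: Cox = 3.45306e-13 / 2.2930e-06 = 1.51e-07 F/cm^2

1.51e-07


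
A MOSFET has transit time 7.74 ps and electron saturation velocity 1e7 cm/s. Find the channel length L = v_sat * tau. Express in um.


Step 1: tau in seconds = 7.74 ps * 1e-12 = 7.7400e-12 s
Step 2: L = v_sat * tau = 1e7 * 7.7400e-12 = 7.7400e-05 cm
Step 3: L in um = 7.7400e-05 * 1e4 = 0.774 um

0.774


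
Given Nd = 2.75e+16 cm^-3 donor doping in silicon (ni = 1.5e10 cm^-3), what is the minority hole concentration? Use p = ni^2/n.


Step 1: Since Nd >> ni, n ≈ Nd = 2.75e+16 cm^-3
Step 2: p = ni^2 / n = (1.5e10)^2 / 2.75e+16
Step 3: p = 2.25e20 / 2.75e+16 = 8.18e+03 cm^-3

8.18e+03


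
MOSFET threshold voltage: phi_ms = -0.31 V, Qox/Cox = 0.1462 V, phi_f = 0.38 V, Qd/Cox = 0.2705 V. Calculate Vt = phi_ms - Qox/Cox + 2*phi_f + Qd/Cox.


Step 1: Vt = phi_ms - Qox/Cox + 2*phi_f + Qd/Cox
Step 2: Vt = -0.31 - 0.1462 + 2*0.38 + 0.2705
Step 3: Vt = -0.31 - 0.1462 + 0.76 + 0.2705
Step 4: Vt = 0.5743 V

0.5743


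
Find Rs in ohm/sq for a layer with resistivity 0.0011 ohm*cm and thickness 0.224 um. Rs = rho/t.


Step 1: Convert thickness to cm: t = 0.224 um = 2.2400e-05 cm
Step 2: Rs = rho / t = 0.0011 / 2.2400e-05
Step 3: Rs = 49.1 ohm/sq

49.1


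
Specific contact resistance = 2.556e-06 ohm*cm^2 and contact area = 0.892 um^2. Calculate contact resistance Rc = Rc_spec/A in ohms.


Step 1: Convert area to cm^2: 0.892 um^2 = 8.9200e-09 cm^2
Step 2: Rc = Rc_spec / A = 2.556e-06 / 8.9200e-09
Step 3: Rc = 2.87e+02 ohms

2.87e+02


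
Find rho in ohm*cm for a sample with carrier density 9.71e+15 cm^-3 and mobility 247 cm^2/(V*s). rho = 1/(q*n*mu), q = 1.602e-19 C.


Step 1: sigma = q * n * mu = 1.602e-19 * 9.71e+15 * 247 = 3.84219e-01 S/cm
Step 2: rho = 1 / sigma = 1 / 3.84219e-01 = 2.603 ohm*cm

2.603


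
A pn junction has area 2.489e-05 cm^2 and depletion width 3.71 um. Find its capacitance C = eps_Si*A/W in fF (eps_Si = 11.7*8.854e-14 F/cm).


Step 1: eps_Si = 11.7 * 8.854e-14 = 1.035918e-12 F/cm
Step 2: W in cm = 3.71 * 1e-4 = 3.71e-04 cm
Step 3: C = 1.035918e-12 * 2.489e-05 / 3.71e-04 = 6.949865e-14 F
Step 4: C = 69.5 fF

69.5


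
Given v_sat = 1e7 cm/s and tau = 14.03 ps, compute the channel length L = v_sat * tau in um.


Step 1: tau in seconds = 14.03 ps * 1e-12 = 1.4030e-11 s
Step 2: L = v_sat * tau = 1e7 * 1.4030e-11 = 1.4030e-04 cm
Step 3: L in um = 1.4030e-04 * 1e4 = 1.403 um

1.403


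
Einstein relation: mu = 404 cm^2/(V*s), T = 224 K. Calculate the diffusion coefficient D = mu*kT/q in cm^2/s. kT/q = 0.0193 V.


Step 1: D = mu * (kT/q)
Step 2: D = 404 * 0.0193
Step 3: D = 7.8 cm^2/s

7.8


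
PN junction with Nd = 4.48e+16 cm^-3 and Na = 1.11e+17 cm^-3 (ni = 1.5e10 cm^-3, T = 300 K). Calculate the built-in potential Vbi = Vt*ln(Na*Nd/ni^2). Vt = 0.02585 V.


Step 1: Compute Na*Nd/ni^2 = 1.11e+17 * 4.48e+16 / (1.5e10)^2 = 2.2101e+13
Step 2: ln(2.2101e+13) = 30.7266
Step 3: Vbi = 0.02585 * 30.7266 = 0.794 V

0.794


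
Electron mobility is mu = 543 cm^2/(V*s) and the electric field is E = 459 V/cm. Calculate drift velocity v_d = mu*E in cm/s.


Step 1: v_d = mu * E
Step 2: v_d = 543 * 459 = 249237
Step 3: v_d = 2.49e+05 cm/s

2.49e+05


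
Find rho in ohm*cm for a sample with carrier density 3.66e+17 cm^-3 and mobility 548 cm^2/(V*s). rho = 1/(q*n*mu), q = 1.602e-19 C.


Step 1: sigma = q * n * mu = 1.602e-19 * 3.66e+17 * 548 = 3.21310e+01 S/cm
Step 2: rho = 1 / sigma = 1 / 3.21310e+01 = 0.03112 ohm*cm

0.03112


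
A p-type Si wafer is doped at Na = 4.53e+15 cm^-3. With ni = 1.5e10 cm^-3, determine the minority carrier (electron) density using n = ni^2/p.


Step 1: Majority hole concentration p ≈ Na = 4.53e+15 cm^-3
Step 2: n = ni^2 / Na = (1.5e10)^2 / 4.53e+15
Step 3: n = 4.97e+04 cm^-3

4.97e+04


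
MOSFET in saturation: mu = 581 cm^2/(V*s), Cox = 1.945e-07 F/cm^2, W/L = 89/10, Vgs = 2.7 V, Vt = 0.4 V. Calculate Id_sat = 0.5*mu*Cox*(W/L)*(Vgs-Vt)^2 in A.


Step 1: Overdrive voltage Vov = Vgs - Vt = 2.7 - 0.4 = 2.3 V
Step 2: W/L = 89/10 = 8.9
Step 3: Id = 0.5 * 581 * 1.945e-07 * 8.9 * 2.3^2
Step 4: Id = 2.66e-03 A

2.66e-03


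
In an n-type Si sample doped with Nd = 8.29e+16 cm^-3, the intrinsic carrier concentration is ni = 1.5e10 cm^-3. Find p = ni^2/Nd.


Step 1: Since Nd >> ni, n ≈ Nd = 8.29e+16 cm^-3
Step 2: p = ni^2 / n = (1.5e10)^2 / 8.29e+16
Step 3: p = 2.25e20 / 8.29e+16 = 2.71e+03 cm^-3

2.71e+03


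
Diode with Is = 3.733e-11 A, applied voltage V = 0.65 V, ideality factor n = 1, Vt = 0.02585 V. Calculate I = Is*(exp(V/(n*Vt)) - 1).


Step 1: V/(n*Vt) = 0.65/(1*0.02585) = 25.1451
Step 2: exp(25.1451) = 8.3249e+10
Step 3: I = 3.733e-11 * (8.3249e+10 - 1) = 3.11e+00 A

3.11e+00


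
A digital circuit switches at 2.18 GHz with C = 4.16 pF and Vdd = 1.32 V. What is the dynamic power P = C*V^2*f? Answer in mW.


Step 1: V^2 = 1.32^2 = 1.7424 V^2
Step 2: P = C*V^2*f = 4.16e-12 F * 1.7424 * 2.18e9 Hz
Step 3: P = 1.580147712e-02 W
Step 4: P = 15.801 mW

15.801


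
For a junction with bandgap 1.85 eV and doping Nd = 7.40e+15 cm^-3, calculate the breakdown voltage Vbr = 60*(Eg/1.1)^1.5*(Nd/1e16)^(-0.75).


Step 1: Eg/1.1 = 1.85/1.1 = 1.681818
Step 2: (Eg/1.1)^1.5 = 1.681818^1.5 = 2.181064
Step 3: (Nd/1e16)^(-0.75) = (0.74)^(-0.75) = 1.253361
Step 4: Vbr = 60 * 2.181064 * 1.253361 = 164.0 V

164.0


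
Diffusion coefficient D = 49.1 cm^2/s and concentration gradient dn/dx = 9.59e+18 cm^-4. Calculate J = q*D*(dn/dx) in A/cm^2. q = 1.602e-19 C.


Step 1: J = q * D * (dn/dx)
Step 2: J = 1.602e-19 * 49.1 * 9.59e+18
Step 3: J = 7.54e+01 A/cm^2

7.54e+01


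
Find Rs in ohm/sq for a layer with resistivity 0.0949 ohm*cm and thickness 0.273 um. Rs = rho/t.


Step 1: Convert thickness to cm: t = 0.273 um = 2.7300e-05 cm
Step 2: Rs = rho / t = 0.0949 / 2.7300e-05
Step 3: Rs = 3476.2 ohm/sq

3476.2


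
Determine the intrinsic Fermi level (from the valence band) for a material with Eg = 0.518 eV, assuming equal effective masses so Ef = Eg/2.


Step 1: For an intrinsic semiconductor, the Fermi level sits at midgap.
Step 2: Ef = Eg / 2 = 0.518 / 2 = 0.259 eV

0.259


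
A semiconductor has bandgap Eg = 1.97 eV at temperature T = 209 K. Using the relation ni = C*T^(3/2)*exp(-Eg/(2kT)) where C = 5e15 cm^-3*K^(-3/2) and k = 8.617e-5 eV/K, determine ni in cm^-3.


Step 1: Compute kT = 8.617e-5 * 209 = 0.01800953 eV
Step 2: Exponent = -Eg/(2kT) = -1.97/(2*0.01800953) = -54.69327
Step 3: T^(3/2) = 209^1.5 = 3021.48
Step 4: ni = 5e15 * 3021.48 * exp(-54.69327) = 2.67e-05 cm^-3

2.67e-05


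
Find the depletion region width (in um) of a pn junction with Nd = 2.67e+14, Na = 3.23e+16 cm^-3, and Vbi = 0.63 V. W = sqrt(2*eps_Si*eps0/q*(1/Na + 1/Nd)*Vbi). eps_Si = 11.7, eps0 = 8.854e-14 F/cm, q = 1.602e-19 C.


Step 1: 1/Na + 1/Nd = 1/3.23e+16 + 1/2.67e+14 = 3.77628e-15
Step 2: 2*eps*eps0/q = 2*11.7*8.854e-14/1.602e-19 = 1.293281e+07
Step 3: W^2 = 1.293281e+07 * 3.77628e-15 * 0.63 = 3.07679e-08
Step 4: W = sqrt(3.07679e-08) = 1.754e-04 cm = 1.754 um

1.754


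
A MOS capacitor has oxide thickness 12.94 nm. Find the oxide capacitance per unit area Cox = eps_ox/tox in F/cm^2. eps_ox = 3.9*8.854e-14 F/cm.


Step 1: eps_ox = 3.9 * 8.854e-14 = 3.45306e-13 F/cm
Step 2: tox in cm = 12.94 nm * 1e-7 = 1.2940e-06 cm
Step 3: Cox = 3.45306e-13 / 1.2940e-06 = 2.67e-07 F/cm^2

2.67e-07


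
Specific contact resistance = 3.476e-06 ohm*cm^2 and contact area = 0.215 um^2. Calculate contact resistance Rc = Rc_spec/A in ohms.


Step 1: Convert area to cm^2: 0.215 um^2 = 2.1500e-09 cm^2
Step 2: Rc = Rc_spec / A = 3.476e-06 / 2.1500e-09
Step 3: Rc = 1.62e+03 ohms

1.62e+03


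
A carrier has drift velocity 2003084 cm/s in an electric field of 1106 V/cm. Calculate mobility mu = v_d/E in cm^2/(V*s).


Step 1: mu = v_d / E
Step 2: mu = 2003084 / 1106
Step 3: mu = 1811.11 cm^2/(V*s)

1811.11


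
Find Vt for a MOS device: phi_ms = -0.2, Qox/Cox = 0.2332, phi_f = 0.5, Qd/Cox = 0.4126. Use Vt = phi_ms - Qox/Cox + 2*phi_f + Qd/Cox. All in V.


Step 1: Vt = phi_ms - Qox/Cox + 2*phi_f + Qd/Cox
Step 2: Vt = -0.2 - 0.2332 + 2*0.5 + 0.4126
Step 3: Vt = -0.2 - 0.2332 + 1.0 + 0.4126
Step 4: Vt = 0.9794 V

0.9794


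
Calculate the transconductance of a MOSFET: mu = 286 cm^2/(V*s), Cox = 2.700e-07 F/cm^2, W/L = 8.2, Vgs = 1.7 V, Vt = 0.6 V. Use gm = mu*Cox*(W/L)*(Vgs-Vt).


Step 1: Vov = Vgs - Vt = 1.7 - 0.6 = 1.1 V
Step 2: gm = mu * Cox * (W/L) * Vov
Step 3: gm = 286 * 2.700e-07 * 8.2 * 1.1 = 6.97e-04 S

6.97e-04


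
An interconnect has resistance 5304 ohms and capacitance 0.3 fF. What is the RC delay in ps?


Step 1: tau = R * C
Step 2: tau = 5304 * 0.3 fF = 5304 * 3.0e-16 F
Step 3: tau = 1.5912e-12 s = 1.5912 ps

1.5912


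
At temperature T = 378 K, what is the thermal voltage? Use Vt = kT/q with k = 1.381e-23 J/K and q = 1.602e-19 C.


Step 1: kT = 1.381e-23 * 378 = 5.22018e-21 J
Step 2: Vt = kT/q = 5.22018e-21 / 1.602e-19
Step 3: Vt = 0.03259 V

0.03259


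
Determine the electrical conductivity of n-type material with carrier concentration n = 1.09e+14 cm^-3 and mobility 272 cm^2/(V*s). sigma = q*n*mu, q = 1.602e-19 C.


Step 1: sigma = q * n * mu
Step 2: sigma = 1.602e-19 * 1.09e+14 * 272
Step 3: sigma = 4.750e-03 S/cm

4.750e-03


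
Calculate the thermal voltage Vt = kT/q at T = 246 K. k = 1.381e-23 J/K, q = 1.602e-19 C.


Step 1: kT = 1.381e-23 * 246 = 3.39726e-21 J
Step 2: Vt = kT/q = 3.39726e-21 / 1.602e-19
Step 3: Vt = 0.02121 V

0.02121


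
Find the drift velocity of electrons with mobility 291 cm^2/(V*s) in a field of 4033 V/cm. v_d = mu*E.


Step 1: v_d = mu * E
Step 2: v_d = 291 * 4033 = 1173603
Step 3: v_d = 1.17e+06 cm/s

1.17e+06


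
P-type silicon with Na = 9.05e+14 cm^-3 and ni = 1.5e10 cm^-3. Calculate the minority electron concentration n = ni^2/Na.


Step 1: Majority hole concentration p ≈ Na = 9.05e+14 cm^-3
Step 2: n = ni^2 / Na = (1.5e10)^2 / 9.05e+14
Step 3: n = 2.49e+05 cm^-3

2.49e+05


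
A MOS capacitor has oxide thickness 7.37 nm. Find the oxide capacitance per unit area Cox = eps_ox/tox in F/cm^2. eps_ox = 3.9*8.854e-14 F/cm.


Step 1: eps_ox = 3.9 * 8.854e-14 = 3.45306e-13 F/cm
Step 2: tox in cm = 7.37 nm * 1e-7 = 7.3700e-07 cm
Step 3: Cox = 3.45306e-13 / 7.3700e-07 = 4.69e-07 F/cm^2

4.69e-07


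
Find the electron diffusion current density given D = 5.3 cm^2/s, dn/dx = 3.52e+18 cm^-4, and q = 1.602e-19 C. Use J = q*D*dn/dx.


Step 1: J = q * D * (dn/dx)
Step 2: J = 1.602e-19 * 5.3 * 3.52e+18
Step 3: J = 2.99e+00 A/cm^2

2.99e+00


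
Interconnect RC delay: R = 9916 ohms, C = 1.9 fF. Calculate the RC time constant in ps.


Step 1: tau = R * C
Step 2: tau = 9916 * 1.9 fF = 9916 * 1.9e-15 F
Step 3: tau = 1.88404e-11 s = 18.8404 ps

18.8404


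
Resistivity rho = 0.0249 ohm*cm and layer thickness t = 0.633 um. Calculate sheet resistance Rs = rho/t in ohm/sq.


Step 1: Convert thickness to cm: t = 0.633 um = 6.3300e-05 cm
Step 2: Rs = rho / t = 0.0249 / 6.3300e-05
Step 3: Rs = 393.4 ohm/sq

393.4


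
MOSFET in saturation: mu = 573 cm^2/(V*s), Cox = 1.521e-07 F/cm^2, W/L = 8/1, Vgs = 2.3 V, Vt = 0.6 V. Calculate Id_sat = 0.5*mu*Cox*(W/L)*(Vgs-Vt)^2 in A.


Step 1: Overdrive voltage Vov = Vgs - Vt = 2.3 - 0.6 = 1.7 V
Step 2: W/L = 8/1 = 8
Step 3: Id = 0.5 * 573 * 1.521e-07 * 8 * 1.7^2
Step 4: Id = 1.01e-03 A

1.01e-03


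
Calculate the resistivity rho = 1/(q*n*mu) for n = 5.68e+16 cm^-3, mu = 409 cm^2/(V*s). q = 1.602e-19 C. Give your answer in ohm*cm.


Step 1: sigma = q * n * mu = 1.602e-19 * 5.68e+16 * 409 = 3.72164e+00 S/cm
Step 2: rho = 1 / sigma = 1 / 3.72164e+00 = 0.2687 ohm*cm

0.2687


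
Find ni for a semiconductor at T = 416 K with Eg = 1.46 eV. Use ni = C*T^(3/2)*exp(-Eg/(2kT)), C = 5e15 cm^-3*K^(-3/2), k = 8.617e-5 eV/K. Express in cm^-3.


Step 1: Compute kT = 8.617e-5 * 416 = 0.03584672 eV
Step 2: Exponent = -Eg/(2kT) = -1.46/(2*0.03584672) = -20.36449
Step 3: T^(3/2) = 416^1.5 = 8484.77
Step 4: ni = 5e15 * 8484.77 * exp(-20.36449) = 6.07e+10 cm^-3

6.07e+10


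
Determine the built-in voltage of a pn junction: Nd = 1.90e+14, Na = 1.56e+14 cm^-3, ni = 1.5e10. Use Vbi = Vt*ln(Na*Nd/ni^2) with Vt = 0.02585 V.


Step 1: Compute Na*Nd/ni^2 = 1.56e+14 * 1.90e+14 / (1.5e10)^2 = 1.3173e+08
Step 2: ln(1.3173e+08) = 18.6963
Step 3: Vbi = 0.02585 * 18.6963 = 0.483 V

0.483


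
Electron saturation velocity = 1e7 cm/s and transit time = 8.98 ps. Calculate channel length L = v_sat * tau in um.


Step 1: tau in seconds = 8.98 ps * 1e-12 = 8.9800e-12 s
Step 2: L = v_sat * tau = 1e7 * 8.9800e-12 = 8.9800e-05 cm
Step 3: L in um = 8.9800e-05 * 1e4 = 0.898 um

0.898


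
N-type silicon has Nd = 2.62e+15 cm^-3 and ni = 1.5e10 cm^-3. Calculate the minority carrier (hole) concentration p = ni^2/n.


Step 1: Since Nd >> ni, n ≈ Nd = 2.62e+15 cm^-3
Step 2: p = ni^2 / n = (1.5e10)^2 / 2.62e+15
Step 3: p = 2.25e20 / 2.62e+15 = 8.59e+04 cm^-3

8.59e+04


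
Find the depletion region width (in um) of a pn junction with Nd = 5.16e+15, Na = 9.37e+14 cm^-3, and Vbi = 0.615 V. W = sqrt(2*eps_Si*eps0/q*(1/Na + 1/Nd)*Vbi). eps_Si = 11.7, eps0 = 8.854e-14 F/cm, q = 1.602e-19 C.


Step 1: 1/Na + 1/Nd = 1/9.37e+14 + 1/5.16e+15 = 1.26103e-15
Step 2: 2*eps*eps0/q = 2*11.7*8.854e-14/1.602e-19 = 1.293281e+07
Step 3: W^2 = 1.293281e+07 * 1.26103e-15 * 0.615 = 1.00298e-08
Step 4: W = sqrt(1.00298e-08) = 1.001e-04 cm = 1.001 um

1.001


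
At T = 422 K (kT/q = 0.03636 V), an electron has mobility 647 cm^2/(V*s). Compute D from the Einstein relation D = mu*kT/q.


Step 1: D = mu * (kT/q)
Step 2: D = 647 * 0.03636
Step 3: D = 23.52 cm^2/s

23.52


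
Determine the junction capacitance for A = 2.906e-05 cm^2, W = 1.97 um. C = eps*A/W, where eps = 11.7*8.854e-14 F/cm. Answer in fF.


Step 1: eps_Si = 11.7 * 8.854e-14 = 1.035918e-12 F/cm
Step 2: W in cm = 1.97 * 1e-4 = 1.97e-04 cm
Step 3: C = 1.035918e-12 * 2.906e-05 / 1.97e-04 = 1.528111e-13 F
Step 4: C = 152.81 fF

152.81


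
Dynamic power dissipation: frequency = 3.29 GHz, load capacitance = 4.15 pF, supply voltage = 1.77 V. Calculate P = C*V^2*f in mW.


Step 1: V^2 = 1.77^2 = 3.1329 V^2
Step 2: P = C*V^2*f = 4.15e-12 F * 3.1329 * 3.29e9 Hz
Step 3: P = 4.277505015e-02 W
Step 4: P = 42.775 mW

42.775


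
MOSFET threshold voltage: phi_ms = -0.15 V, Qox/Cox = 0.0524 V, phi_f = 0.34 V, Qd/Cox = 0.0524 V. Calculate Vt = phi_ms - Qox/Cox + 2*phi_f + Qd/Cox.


Step 1: Vt = phi_ms - Qox/Cox + 2*phi_f + Qd/Cox
Step 2: Vt = -0.15 - 0.0524 + 2*0.34 + 0.0524
Step 3: Vt = -0.15 - 0.0524 + 0.68 + 0.0524
Step 4: Vt = 0.53 V

0.53


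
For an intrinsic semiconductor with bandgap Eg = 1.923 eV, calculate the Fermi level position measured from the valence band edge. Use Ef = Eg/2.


Step 1: For an intrinsic semiconductor, the Fermi level sits at midgap.
Step 2: Ef = Eg / 2 = 1.923 / 2 = 0.9615 eV

0.9615


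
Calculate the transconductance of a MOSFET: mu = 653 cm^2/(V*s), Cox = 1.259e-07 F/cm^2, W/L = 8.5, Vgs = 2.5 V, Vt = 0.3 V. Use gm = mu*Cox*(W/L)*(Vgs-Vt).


Step 1: Vov = Vgs - Vt = 2.5 - 0.3 = 2.2 V
Step 2: gm = mu * Cox * (W/L) * Vov
Step 3: gm = 653 * 1.259e-07 * 8.5 * 2.2 = 1.54e-03 S

1.54e-03


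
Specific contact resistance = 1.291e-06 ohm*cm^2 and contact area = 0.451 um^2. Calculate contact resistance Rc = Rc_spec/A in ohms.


Step 1: Convert area to cm^2: 0.451 um^2 = 4.5100e-09 cm^2
Step 2: Rc = Rc_spec / A = 1.291e-06 / 4.5100e-09
Step 3: Rc = 2.86e+02 ohms

2.86e+02


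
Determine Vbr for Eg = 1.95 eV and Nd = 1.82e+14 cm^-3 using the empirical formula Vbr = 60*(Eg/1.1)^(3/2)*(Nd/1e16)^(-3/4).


Step 1: Eg/1.1 = 1.95/1.1 = 1.772727
Step 2: (Eg/1.1)^1.5 = 1.772727^1.5 = 2.360276
Step 3: (Nd/1e16)^(-0.75) = (0.0182)^(-0.75) = 20.181175
Step 4: Vbr = 60 * 2.360276 * 20.181175 = 2858.0 V

2858.0


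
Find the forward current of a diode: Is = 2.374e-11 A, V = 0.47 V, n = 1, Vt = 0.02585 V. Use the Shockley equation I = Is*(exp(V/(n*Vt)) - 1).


Step 1: V/(n*Vt) = 0.47/(1*0.02585) = 18.1818
Step 2: exp(18.1818) = 7.8751e+07
Step 3: I = 2.374e-11 * (7.8751e+07 - 1) = 1.87e-03 A

1.87e-03


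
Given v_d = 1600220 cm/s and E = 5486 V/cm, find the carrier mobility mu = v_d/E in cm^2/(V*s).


Step 1: mu = v_d / E
Step 2: mu = 1600220 / 5486
Step 3: mu = 291.69 cm^2/(V*s)

291.69


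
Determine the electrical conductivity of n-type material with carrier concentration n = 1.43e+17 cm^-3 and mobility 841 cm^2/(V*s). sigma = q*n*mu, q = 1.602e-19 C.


Step 1: sigma = q * n * mu
Step 2: sigma = 1.602e-19 * 1.43e+17 * 841
Step 3: sigma = 1.927e+01 S/cm

1.927e+01


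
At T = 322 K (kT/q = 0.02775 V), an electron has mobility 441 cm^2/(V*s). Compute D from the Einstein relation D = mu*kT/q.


Step 1: D = mu * (kT/q)
Step 2: D = 441 * 0.02775
Step 3: D = 12.24 cm^2/s

12.24


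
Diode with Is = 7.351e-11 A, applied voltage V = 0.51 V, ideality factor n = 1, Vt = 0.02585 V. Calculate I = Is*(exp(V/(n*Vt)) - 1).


Step 1: V/(n*Vt) = 0.51/(1*0.02585) = 19.7292
Step 2: exp(19.7292) = 3.7007e+08
Step 3: I = 7.351e-11 * (3.7007e+08 - 1) = 2.72e-02 A

2.72e-02


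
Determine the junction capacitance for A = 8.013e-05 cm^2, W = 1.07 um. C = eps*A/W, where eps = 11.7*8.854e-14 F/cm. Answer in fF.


Step 1: eps_Si = 11.7 * 8.854e-14 = 1.035918e-12 F/cm
Step 2: W in cm = 1.07 * 1e-4 = 1.07e-04 cm
Step 3: C = 1.035918e-12 * 8.013e-05 / 1.07e-04 = 7.757767e-13 F
Step 4: C = 775.78 fF

775.78


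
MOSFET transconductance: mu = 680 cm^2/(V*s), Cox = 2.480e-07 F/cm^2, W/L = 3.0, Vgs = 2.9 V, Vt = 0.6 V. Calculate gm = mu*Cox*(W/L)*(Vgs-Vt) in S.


Step 1: Vov = Vgs - Vt = 2.9 - 0.6 = 2.3 V
Step 2: gm = mu * Cox * (W/L) * Vov
Step 3: gm = 680 * 2.480e-07 * 3.0 * 2.3 = 1.16e-03 S

1.16e-03


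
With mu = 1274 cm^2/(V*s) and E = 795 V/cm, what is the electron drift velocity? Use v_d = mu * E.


Step 1: v_d = mu * E
Step 2: v_d = 1274 * 795 = 1012830
Step 3: v_d = 1.01e+06 cm/s

1.01e+06


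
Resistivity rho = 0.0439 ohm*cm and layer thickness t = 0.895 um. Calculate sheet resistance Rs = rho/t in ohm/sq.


Step 1: Convert thickness to cm: t = 0.895 um = 8.9500e-05 cm
Step 2: Rs = rho / t = 0.0439 / 8.9500e-05
Step 3: Rs = 490.5 ohm/sq

490.5


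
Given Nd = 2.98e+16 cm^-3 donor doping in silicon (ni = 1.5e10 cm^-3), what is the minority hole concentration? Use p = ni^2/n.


Step 1: Since Nd >> ni, n ≈ Nd = 2.98e+16 cm^-3
Step 2: p = ni^2 / n = (1.5e10)^2 / 2.98e+16
Step 3: p = 2.25e20 / 2.98e+16 = 7.55e+03 cm^-3

7.55e+03


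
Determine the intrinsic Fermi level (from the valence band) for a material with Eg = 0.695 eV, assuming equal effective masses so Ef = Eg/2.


Step 1: For an intrinsic semiconductor, the Fermi level sits at midgap.
Step 2: Ef = Eg / 2 = 0.695 / 2 = 0.3475 eV

0.3475


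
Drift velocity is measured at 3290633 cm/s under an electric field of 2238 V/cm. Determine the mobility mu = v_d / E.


Step 1: mu = v_d / E
Step 2: mu = 3290633 / 2238
Step 3: mu = 1470.35 cm^2/(V*s)

1470.35


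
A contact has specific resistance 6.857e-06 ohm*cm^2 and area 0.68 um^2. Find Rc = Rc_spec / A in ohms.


Step 1: Convert area to cm^2: 0.68 um^2 = 6.8000e-09 cm^2
Step 2: Rc = Rc_spec / A = 6.857e-06 / 6.8000e-09
Step 3: Rc = 1.01e+03 ohms

1.01e+03


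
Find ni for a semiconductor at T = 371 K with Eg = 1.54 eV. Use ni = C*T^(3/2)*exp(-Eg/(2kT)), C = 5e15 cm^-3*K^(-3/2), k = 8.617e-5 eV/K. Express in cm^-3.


Step 1: Compute kT = 8.617e-5 * 371 = 0.03196907 eV
Step 2: Exponent = -Eg/(2kT) = -1.54/(2*0.03196907) = -24.08578
Step 3: T^(3/2) = 371^1.5 = 7145.96
Step 4: ni = 5e15 * 7145.96 * exp(-24.08578) = 1.24e+09 cm^-3

1.24e+09


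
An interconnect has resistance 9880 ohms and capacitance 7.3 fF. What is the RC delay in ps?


Step 1: tau = R * C
Step 2: tau = 9880 * 7.3 fF = 9880 * 7.3e-15 F
Step 3: tau = 7.2124e-11 s = 72.124 ps

72.124


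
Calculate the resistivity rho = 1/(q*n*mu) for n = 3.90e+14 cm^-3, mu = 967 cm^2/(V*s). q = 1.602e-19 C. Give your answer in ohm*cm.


Step 1: sigma = q * n * mu = 1.602e-19 * 3.90e+14 * 967 = 6.04162e-02 S/cm
Step 2: rho = 1 / sigma = 1 / 6.04162e-02 = 16.55 ohm*cm

16.55


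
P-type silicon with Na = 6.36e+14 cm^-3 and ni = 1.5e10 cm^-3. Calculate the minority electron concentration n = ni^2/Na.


Step 1: Majority hole concentration p ≈ Na = 6.36e+14 cm^-3
Step 2: n = ni^2 / Na = (1.5e10)^2 / 6.36e+14
Step 3: n = 3.54e+05 cm^-3

3.54e+05


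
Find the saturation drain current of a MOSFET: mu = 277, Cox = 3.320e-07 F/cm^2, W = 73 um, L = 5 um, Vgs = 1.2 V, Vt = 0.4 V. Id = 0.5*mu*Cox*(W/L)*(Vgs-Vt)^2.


Step 1: Overdrive voltage Vov = Vgs - Vt = 1.2 - 0.4 = 0.8 V
Step 2: W/L = 73/5 = 14.6
Step 3: Id = 0.5 * 277 * 3.320e-07 * 14.6 * 0.8^2
Step 4: Id = 4.30e-04 A

4.30e-04


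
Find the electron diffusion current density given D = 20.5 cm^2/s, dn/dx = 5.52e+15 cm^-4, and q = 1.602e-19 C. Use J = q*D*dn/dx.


Step 1: J = q * D * (dn/dx)
Step 2: J = 1.602e-19 * 20.5 * 5.52e+15
Step 3: J = 1.81e-02 A/cm^2

1.81e-02


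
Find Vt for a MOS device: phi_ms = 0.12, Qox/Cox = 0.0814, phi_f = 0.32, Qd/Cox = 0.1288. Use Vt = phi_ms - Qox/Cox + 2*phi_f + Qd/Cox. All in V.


Step 1: Vt = phi_ms - Qox/Cox + 2*phi_f + Qd/Cox
Step 2: Vt = 0.12 - 0.0814 + 2*0.32 + 0.1288
Step 3: Vt = 0.12 - 0.0814 + 0.64 + 0.1288
Step 4: Vt = 0.8074 V

0.8074


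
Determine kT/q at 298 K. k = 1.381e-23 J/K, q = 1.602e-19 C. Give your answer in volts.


Step 1: kT = 1.381e-23 * 298 = 4.11538e-21 J
Step 2: Vt = kT/q = 4.11538e-21 / 1.602e-19
Step 3: Vt = 0.02569 V

0.02569


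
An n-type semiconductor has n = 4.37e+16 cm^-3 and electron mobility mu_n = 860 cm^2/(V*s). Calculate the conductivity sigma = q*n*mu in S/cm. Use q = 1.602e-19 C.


Step 1: sigma = q * n * mu
Step 2: sigma = 1.602e-19 * 4.37e+16 * 860
Step 3: sigma = 6.021e+00 S/cm

6.021e+00


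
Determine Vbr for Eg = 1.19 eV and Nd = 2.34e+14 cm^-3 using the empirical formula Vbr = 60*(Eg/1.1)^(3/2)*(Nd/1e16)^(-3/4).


Step 1: Eg/1.1 = 1.19/1.1 = 1.081818
Step 2: (Eg/1.1)^1.5 = 1.081818^1.5 = 1.125204
Step 3: (Nd/1e16)^(-0.75) = (0.0234)^(-0.75) = 16.714297
Step 4: Vbr = 60 * 1.125204 * 16.714297 = 1128.4 V

1128.4


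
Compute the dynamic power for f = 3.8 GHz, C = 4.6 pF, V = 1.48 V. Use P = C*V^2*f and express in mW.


Step 1: V^2 = 1.48^2 = 2.1904 V^2
Step 2: P = C*V^2*f = 4.6e-12 F * 2.1904 * 3.8e9 Hz
Step 3: P = 3.8288192e-02 W
Step 4: P = 38.288 mW

38.288


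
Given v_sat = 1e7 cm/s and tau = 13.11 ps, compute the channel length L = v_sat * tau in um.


Step 1: tau in seconds = 13.11 ps * 1e-12 = 1.3110e-11 s
Step 2: L = v_sat * tau = 1e7 * 1.3110e-11 = 1.3110e-04 cm
Step 3: L in um = 1.3110e-04 * 1e4 = 1.311 um

1.311


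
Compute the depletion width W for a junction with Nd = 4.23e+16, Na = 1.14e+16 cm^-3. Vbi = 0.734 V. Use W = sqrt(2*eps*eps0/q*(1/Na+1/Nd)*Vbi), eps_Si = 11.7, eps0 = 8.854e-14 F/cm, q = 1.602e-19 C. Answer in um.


Step 1: 1/Na + 1/Nd = 1/1.14e+16 + 1/4.23e+16 = 1.11360e-16
Step 2: 2*eps*eps0/q = 2*11.7*8.854e-14/1.602e-19 = 1.293281e+07
Step 3: W^2 = 1.293281e+07 * 1.11360e-16 * 0.734 = 1.05711e-09
Step 4: W = sqrt(1.05711e-09) = 3.251e-05 cm = 0.3251 um

0.3251


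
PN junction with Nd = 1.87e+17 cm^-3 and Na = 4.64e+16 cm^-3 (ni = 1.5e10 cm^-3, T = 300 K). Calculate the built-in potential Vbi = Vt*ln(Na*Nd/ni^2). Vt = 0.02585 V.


Step 1: Compute Na*Nd/ni^2 = 4.64e+16 * 1.87e+17 / (1.5e10)^2 = 3.8564e+13
Step 2: ln(3.8564e+13) = 31.2833
Step 3: Vbi = 0.02585 * 31.2833 = 0.809 V

0.809


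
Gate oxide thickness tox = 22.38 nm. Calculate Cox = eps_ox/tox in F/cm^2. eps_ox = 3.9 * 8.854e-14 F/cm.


Step 1: eps_ox = 3.9 * 8.854e-14 = 3.45306e-13 F/cm
Step 2: tox in cm = 22.38 nm * 1e-7 = 2.2380e-06 cm
Step 3: Cox = 3.45306e-13 / 2.2380e-06 = 1.54e-07 F/cm^2

1.54e-07


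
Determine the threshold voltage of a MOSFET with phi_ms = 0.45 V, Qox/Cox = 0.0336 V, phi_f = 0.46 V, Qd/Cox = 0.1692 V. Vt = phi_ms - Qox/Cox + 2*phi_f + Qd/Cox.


Step 1: Vt = phi_ms - Qox/Cox + 2*phi_f + Qd/Cox
Step 2: Vt = 0.45 - 0.0336 + 2*0.46 + 0.1692
Step 3: Vt = 0.45 - 0.0336 + 0.92 + 0.1692
Step 4: Vt = 1.5056 V

1.5056


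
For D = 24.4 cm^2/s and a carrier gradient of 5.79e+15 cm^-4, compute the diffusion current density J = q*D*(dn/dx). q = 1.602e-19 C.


Step 1: J = q * D * (dn/dx)
Step 2: J = 1.602e-19 * 24.4 * 5.79e+15
Step 3: J = 2.26e-02 A/cm^2

2.26e-02


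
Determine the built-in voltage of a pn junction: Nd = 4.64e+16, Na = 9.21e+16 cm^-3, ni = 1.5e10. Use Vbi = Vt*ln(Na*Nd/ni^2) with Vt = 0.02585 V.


Step 1: Compute Na*Nd/ni^2 = 9.21e+16 * 4.64e+16 / (1.5e10)^2 = 1.8993e+13
Step 2: ln(1.8993e+13) = 30.5751
Step 3: Vbi = 0.02585 * 30.5751 = 0.79 V

0.79


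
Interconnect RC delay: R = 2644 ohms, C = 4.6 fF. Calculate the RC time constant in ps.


Step 1: tau = R * C
Step 2: tau = 2644 * 4.6 fF = 2644 * 4.6e-15 F
Step 3: tau = 1.21624e-11 s = 12.1624 ps

12.1624


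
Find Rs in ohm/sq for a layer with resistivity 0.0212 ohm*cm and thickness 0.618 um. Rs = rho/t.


Step 1: Convert thickness to cm: t = 0.618 um = 6.1800e-05 cm
Step 2: Rs = rho / t = 0.0212 / 6.1800e-05
Step 3: Rs = 343.0 ohm/sq

343.0


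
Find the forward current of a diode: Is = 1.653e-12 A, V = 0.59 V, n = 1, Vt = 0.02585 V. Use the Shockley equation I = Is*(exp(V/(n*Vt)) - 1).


Step 1: V/(n*Vt) = 0.59/(1*0.02585) = 22.8240
Step 2: exp(22.8240) = 8.1722e+09
Step 3: I = 1.653e-12 * (8.1722e+09 - 1) = 1.35e-02 A

1.35e-02


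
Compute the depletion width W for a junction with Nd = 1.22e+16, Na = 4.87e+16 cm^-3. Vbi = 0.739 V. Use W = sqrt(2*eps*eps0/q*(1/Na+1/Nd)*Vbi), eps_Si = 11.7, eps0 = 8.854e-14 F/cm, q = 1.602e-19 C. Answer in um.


Step 1: 1/Na + 1/Nd = 1/4.87e+16 + 1/1.22e+16 = 1.02501e-16
Step 2: 2*eps*eps0/q = 2*11.7*8.854e-14/1.602e-19 = 1.293281e+07
Step 3: W^2 = 1.293281e+07 * 1.02501e-16 * 0.739 = 9.79638e-10
Step 4: W = sqrt(9.79638e-10) = 3.130e-05 cm = 0.313 um

0.313


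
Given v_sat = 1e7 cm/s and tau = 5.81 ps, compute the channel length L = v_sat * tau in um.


Step 1: tau in seconds = 5.81 ps * 1e-12 = 5.8100e-12 s
Step 2: L = v_sat * tau = 1e7 * 5.8100e-12 = 5.8100e-05 cm
Step 3: L in um = 5.8100e-05 * 1e4 = 0.581 um

0.581
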